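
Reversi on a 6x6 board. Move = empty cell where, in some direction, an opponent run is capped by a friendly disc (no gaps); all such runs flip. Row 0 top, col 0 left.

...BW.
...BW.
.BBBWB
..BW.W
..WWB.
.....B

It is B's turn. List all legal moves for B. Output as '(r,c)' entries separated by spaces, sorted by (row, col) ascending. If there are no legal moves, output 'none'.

Answer: (0,5) (1,5) (3,4) (4,1) (4,5) (5,2) (5,3) (5,4)

Derivation:
(0,5): flips 2 -> legal
(1,5): flips 1 -> legal
(3,1): no bracket -> illegal
(3,4): flips 1 -> legal
(4,1): flips 2 -> legal
(4,5): flips 1 -> legal
(5,1): no bracket -> illegal
(5,2): flips 1 -> legal
(5,3): flips 2 -> legal
(5,4): flips 1 -> legal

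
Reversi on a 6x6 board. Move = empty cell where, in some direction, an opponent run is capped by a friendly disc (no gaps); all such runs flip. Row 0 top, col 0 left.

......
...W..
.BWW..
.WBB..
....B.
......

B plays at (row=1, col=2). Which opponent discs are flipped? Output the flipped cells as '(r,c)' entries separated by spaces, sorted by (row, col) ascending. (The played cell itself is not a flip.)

Dir NW: first cell '.' (not opp) -> no flip
Dir N: first cell '.' (not opp) -> no flip
Dir NE: first cell '.' (not opp) -> no flip
Dir W: first cell '.' (not opp) -> no flip
Dir E: opp run (1,3), next='.' -> no flip
Dir SW: first cell 'B' (not opp) -> no flip
Dir S: opp run (2,2) capped by B -> flip
Dir SE: opp run (2,3), next='.' -> no flip

Answer: (2,2)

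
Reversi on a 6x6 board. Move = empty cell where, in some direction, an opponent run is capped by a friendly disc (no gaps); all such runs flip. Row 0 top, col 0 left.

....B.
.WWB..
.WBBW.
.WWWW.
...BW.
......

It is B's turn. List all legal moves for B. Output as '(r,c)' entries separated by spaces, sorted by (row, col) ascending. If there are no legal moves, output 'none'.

Answer: (0,0) (0,1) (0,2) (1,0) (2,0) (2,5) (3,5) (4,0) (4,1) (4,2) (4,5) (5,5)

Derivation:
(0,0): flips 1 -> legal
(0,1): flips 1 -> legal
(0,2): flips 1 -> legal
(0,3): no bracket -> illegal
(1,0): flips 4 -> legal
(1,4): no bracket -> illegal
(1,5): no bracket -> illegal
(2,0): flips 1 -> legal
(2,5): flips 2 -> legal
(3,0): no bracket -> illegal
(3,5): flips 1 -> legal
(4,0): flips 1 -> legal
(4,1): flips 1 -> legal
(4,2): flips 1 -> legal
(4,5): flips 2 -> legal
(5,3): no bracket -> illegal
(5,4): no bracket -> illegal
(5,5): flips 2 -> legal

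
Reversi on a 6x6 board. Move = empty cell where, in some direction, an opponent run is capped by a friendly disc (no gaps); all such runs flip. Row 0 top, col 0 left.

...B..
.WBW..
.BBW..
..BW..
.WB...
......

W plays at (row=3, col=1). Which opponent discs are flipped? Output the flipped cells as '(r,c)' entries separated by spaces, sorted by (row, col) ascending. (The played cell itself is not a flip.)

Answer: (2,1) (2,2) (3,2)

Derivation:
Dir NW: first cell '.' (not opp) -> no flip
Dir N: opp run (2,1) capped by W -> flip
Dir NE: opp run (2,2) capped by W -> flip
Dir W: first cell '.' (not opp) -> no flip
Dir E: opp run (3,2) capped by W -> flip
Dir SW: first cell '.' (not opp) -> no flip
Dir S: first cell 'W' (not opp) -> no flip
Dir SE: opp run (4,2), next='.' -> no flip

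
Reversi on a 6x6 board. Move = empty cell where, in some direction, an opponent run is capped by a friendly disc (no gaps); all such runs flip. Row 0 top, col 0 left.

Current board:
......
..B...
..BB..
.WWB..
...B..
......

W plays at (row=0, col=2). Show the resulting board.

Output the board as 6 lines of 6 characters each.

Place W at (0,2); scan 8 dirs for brackets.
Dir NW: edge -> no flip
Dir N: edge -> no flip
Dir NE: edge -> no flip
Dir W: first cell '.' (not opp) -> no flip
Dir E: first cell '.' (not opp) -> no flip
Dir SW: first cell '.' (not opp) -> no flip
Dir S: opp run (1,2) (2,2) capped by W -> flip
Dir SE: first cell '.' (not opp) -> no flip
All flips: (1,2) (2,2)

Answer: ..W...
..W...
..WB..
.WWB..
...B..
......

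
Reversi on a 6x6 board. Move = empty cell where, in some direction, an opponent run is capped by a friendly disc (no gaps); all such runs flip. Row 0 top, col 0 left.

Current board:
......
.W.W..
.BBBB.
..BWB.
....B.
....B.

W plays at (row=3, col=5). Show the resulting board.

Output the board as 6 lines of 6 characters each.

Place W at (3,5); scan 8 dirs for brackets.
Dir NW: opp run (2,4) capped by W -> flip
Dir N: first cell '.' (not opp) -> no flip
Dir NE: edge -> no flip
Dir W: opp run (3,4) capped by W -> flip
Dir E: edge -> no flip
Dir SW: opp run (4,4), next='.' -> no flip
Dir S: first cell '.' (not opp) -> no flip
Dir SE: edge -> no flip
All flips: (2,4) (3,4)

Answer: ......
.W.W..
.BBBW.
..BWWW
....B.
....B.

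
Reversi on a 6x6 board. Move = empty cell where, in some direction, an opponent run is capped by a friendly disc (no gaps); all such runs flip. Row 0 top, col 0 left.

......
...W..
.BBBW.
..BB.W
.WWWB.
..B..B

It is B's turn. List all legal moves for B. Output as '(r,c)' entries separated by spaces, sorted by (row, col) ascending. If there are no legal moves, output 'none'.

Answer: (0,3) (0,4) (1,5) (2,5) (3,0) (3,4) (4,0) (5,0) (5,1) (5,3) (5,4)

Derivation:
(0,2): no bracket -> illegal
(0,3): flips 1 -> legal
(0,4): flips 1 -> legal
(1,2): no bracket -> illegal
(1,4): no bracket -> illegal
(1,5): flips 1 -> legal
(2,5): flips 1 -> legal
(3,0): flips 1 -> legal
(3,1): no bracket -> illegal
(3,4): flips 1 -> legal
(4,0): flips 3 -> legal
(4,5): no bracket -> illegal
(5,0): flips 1 -> legal
(5,1): flips 1 -> legal
(5,3): flips 1 -> legal
(5,4): flips 1 -> legal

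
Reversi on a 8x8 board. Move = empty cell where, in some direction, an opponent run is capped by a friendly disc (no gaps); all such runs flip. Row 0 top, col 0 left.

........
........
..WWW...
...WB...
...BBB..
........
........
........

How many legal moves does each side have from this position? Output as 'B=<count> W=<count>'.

-- B to move --
(1,1): flips 2 -> legal
(1,2): flips 1 -> legal
(1,3): flips 2 -> legal
(1,4): flips 1 -> legal
(1,5): no bracket -> illegal
(2,1): no bracket -> illegal
(2,5): no bracket -> illegal
(3,1): no bracket -> illegal
(3,2): flips 1 -> legal
(3,5): no bracket -> illegal
(4,2): no bracket -> illegal
B mobility = 5
-- W to move --
(2,5): no bracket -> illegal
(3,2): no bracket -> illegal
(3,5): flips 1 -> legal
(3,6): no bracket -> illegal
(4,2): no bracket -> illegal
(4,6): no bracket -> illegal
(5,2): no bracket -> illegal
(5,3): flips 1 -> legal
(5,4): flips 2 -> legal
(5,5): flips 1 -> legal
(5,6): flips 2 -> legal
W mobility = 5

Answer: B=5 W=5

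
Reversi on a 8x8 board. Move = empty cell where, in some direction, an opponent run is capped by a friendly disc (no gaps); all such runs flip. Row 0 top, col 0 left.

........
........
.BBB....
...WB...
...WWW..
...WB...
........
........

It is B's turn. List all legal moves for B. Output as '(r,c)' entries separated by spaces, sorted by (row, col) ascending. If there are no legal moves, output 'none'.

(2,4): no bracket -> illegal
(3,2): flips 2 -> legal
(3,5): no bracket -> illegal
(3,6): flips 1 -> legal
(4,2): no bracket -> illegal
(4,6): no bracket -> illegal
(5,2): flips 2 -> legal
(5,5): flips 2 -> legal
(5,6): flips 1 -> legal
(6,2): no bracket -> illegal
(6,3): flips 3 -> legal
(6,4): no bracket -> illegal

Answer: (3,2) (3,6) (5,2) (5,5) (5,6) (6,3)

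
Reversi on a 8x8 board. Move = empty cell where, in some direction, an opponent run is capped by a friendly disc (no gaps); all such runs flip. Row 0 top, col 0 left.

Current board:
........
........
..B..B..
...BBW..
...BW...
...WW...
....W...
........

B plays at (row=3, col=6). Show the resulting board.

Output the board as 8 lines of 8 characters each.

Answer: ........
........
..B..B..
...BBBB.
...BW...
...WW...
....W...
........

Derivation:
Place B at (3,6); scan 8 dirs for brackets.
Dir NW: first cell 'B' (not opp) -> no flip
Dir N: first cell '.' (not opp) -> no flip
Dir NE: first cell '.' (not opp) -> no flip
Dir W: opp run (3,5) capped by B -> flip
Dir E: first cell '.' (not opp) -> no flip
Dir SW: first cell '.' (not opp) -> no flip
Dir S: first cell '.' (not opp) -> no flip
Dir SE: first cell '.' (not opp) -> no flip
All flips: (3,5)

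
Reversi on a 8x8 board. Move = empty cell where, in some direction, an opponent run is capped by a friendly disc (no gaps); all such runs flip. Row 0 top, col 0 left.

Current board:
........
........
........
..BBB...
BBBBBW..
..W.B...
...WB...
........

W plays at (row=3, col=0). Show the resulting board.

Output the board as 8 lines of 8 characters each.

Place W at (3,0); scan 8 dirs for brackets.
Dir NW: edge -> no flip
Dir N: first cell '.' (not opp) -> no flip
Dir NE: first cell '.' (not opp) -> no flip
Dir W: edge -> no flip
Dir E: first cell '.' (not opp) -> no flip
Dir SW: edge -> no flip
Dir S: opp run (4,0), next='.' -> no flip
Dir SE: opp run (4,1) capped by W -> flip
All flips: (4,1)

Answer: ........
........
........
W.BBB...
BWBBBW..
..W.B...
...WB...
........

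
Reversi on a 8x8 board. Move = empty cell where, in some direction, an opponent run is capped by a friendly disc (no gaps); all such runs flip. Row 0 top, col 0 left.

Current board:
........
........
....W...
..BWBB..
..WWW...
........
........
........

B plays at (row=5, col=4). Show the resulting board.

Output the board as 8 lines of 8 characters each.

Place B at (5,4); scan 8 dirs for brackets.
Dir NW: opp run (4,3) capped by B -> flip
Dir N: opp run (4,4) capped by B -> flip
Dir NE: first cell '.' (not opp) -> no flip
Dir W: first cell '.' (not opp) -> no flip
Dir E: first cell '.' (not opp) -> no flip
Dir SW: first cell '.' (not opp) -> no flip
Dir S: first cell '.' (not opp) -> no flip
Dir SE: first cell '.' (not opp) -> no flip
All flips: (4,3) (4,4)

Answer: ........
........
....W...
..BWBB..
..WBB...
....B...
........
........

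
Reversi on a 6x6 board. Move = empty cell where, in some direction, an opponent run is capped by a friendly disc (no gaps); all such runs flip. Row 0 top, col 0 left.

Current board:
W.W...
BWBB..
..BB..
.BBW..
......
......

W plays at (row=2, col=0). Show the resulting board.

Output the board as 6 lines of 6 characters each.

Place W at (2,0); scan 8 dirs for brackets.
Dir NW: edge -> no flip
Dir N: opp run (1,0) capped by W -> flip
Dir NE: first cell 'W' (not opp) -> no flip
Dir W: edge -> no flip
Dir E: first cell '.' (not opp) -> no flip
Dir SW: edge -> no flip
Dir S: first cell '.' (not opp) -> no flip
Dir SE: opp run (3,1), next='.' -> no flip
All flips: (1,0)

Answer: W.W...
WWBB..
W.BB..
.BBW..
......
......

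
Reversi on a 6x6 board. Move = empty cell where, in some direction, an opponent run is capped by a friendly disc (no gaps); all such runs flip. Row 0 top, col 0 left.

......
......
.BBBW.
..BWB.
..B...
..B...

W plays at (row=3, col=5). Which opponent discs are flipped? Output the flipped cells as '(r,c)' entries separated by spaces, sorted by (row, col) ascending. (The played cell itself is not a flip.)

Dir NW: first cell 'W' (not opp) -> no flip
Dir N: first cell '.' (not opp) -> no flip
Dir NE: edge -> no flip
Dir W: opp run (3,4) capped by W -> flip
Dir E: edge -> no flip
Dir SW: first cell '.' (not opp) -> no flip
Dir S: first cell '.' (not opp) -> no flip
Dir SE: edge -> no flip

Answer: (3,4)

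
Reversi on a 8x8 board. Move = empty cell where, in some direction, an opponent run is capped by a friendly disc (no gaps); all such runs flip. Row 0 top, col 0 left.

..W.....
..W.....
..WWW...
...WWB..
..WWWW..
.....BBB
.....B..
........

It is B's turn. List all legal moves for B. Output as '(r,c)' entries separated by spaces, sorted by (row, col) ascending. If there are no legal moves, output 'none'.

(0,1): flips 4 -> legal
(0,3): no bracket -> illegal
(1,1): flips 3 -> legal
(1,3): flips 1 -> legal
(1,4): no bracket -> illegal
(1,5): no bracket -> illegal
(2,1): no bracket -> illegal
(2,5): no bracket -> illegal
(3,1): no bracket -> illegal
(3,2): flips 2 -> legal
(3,6): no bracket -> illegal
(4,1): no bracket -> illegal
(4,6): no bracket -> illegal
(5,1): no bracket -> illegal
(5,2): no bracket -> illegal
(5,3): flips 1 -> legal
(5,4): no bracket -> illegal

Answer: (0,1) (1,1) (1,3) (3,2) (5,3)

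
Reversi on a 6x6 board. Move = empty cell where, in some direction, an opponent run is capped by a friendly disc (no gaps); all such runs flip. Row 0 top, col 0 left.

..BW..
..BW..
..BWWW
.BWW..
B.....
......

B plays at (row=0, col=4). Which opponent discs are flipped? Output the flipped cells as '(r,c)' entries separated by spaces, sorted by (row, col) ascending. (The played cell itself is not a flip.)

Dir NW: edge -> no flip
Dir N: edge -> no flip
Dir NE: edge -> no flip
Dir W: opp run (0,3) capped by B -> flip
Dir E: first cell '.' (not opp) -> no flip
Dir SW: opp run (1,3) capped by B -> flip
Dir S: first cell '.' (not opp) -> no flip
Dir SE: first cell '.' (not opp) -> no flip

Answer: (0,3) (1,3)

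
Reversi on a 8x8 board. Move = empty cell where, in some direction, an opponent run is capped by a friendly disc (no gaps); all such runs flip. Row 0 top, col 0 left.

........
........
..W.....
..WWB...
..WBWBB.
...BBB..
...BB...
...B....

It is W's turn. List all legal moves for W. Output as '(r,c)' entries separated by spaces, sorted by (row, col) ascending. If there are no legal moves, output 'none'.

(2,3): no bracket -> illegal
(2,4): flips 1 -> legal
(2,5): no bracket -> illegal
(3,5): flips 1 -> legal
(3,6): no bracket -> illegal
(3,7): no bracket -> illegal
(4,7): flips 2 -> legal
(5,2): no bracket -> illegal
(5,6): no bracket -> illegal
(5,7): no bracket -> illegal
(6,2): flips 1 -> legal
(6,5): flips 2 -> legal
(6,6): flips 1 -> legal
(7,2): no bracket -> illegal
(7,4): flips 2 -> legal
(7,5): flips 2 -> legal

Answer: (2,4) (3,5) (4,7) (6,2) (6,5) (6,6) (7,4) (7,5)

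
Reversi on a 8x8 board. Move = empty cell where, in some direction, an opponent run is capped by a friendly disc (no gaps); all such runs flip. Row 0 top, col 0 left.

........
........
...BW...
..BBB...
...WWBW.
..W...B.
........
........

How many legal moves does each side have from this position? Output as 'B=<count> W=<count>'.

Answer: B=10 W=6

Derivation:
-- B to move --
(1,3): no bracket -> illegal
(1,4): flips 1 -> legal
(1,5): flips 1 -> legal
(2,5): flips 1 -> legal
(3,5): no bracket -> illegal
(3,6): flips 1 -> legal
(3,7): no bracket -> illegal
(4,1): no bracket -> illegal
(4,2): flips 2 -> legal
(4,7): flips 1 -> legal
(5,1): no bracket -> illegal
(5,3): flips 1 -> legal
(5,4): flips 2 -> legal
(5,5): flips 1 -> legal
(5,7): no bracket -> illegal
(6,1): flips 2 -> legal
(6,2): no bracket -> illegal
(6,3): no bracket -> illegal
B mobility = 10
-- W to move --
(1,2): no bracket -> illegal
(1,3): flips 2 -> legal
(1,4): no bracket -> illegal
(2,1): flips 1 -> legal
(2,2): flips 2 -> legal
(2,5): flips 1 -> legal
(3,1): no bracket -> illegal
(3,5): no bracket -> illegal
(3,6): no bracket -> illegal
(4,1): no bracket -> illegal
(4,2): flips 1 -> legal
(4,7): no bracket -> illegal
(5,4): no bracket -> illegal
(5,5): no bracket -> illegal
(5,7): no bracket -> illegal
(6,5): no bracket -> illegal
(6,6): flips 1 -> legal
(6,7): no bracket -> illegal
W mobility = 6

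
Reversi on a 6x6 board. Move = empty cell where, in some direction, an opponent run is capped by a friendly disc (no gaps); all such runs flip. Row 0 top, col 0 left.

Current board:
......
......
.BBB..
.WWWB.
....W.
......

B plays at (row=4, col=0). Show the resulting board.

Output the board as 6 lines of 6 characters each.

Answer: ......
......
.BBB..
.BWWB.
B...W.
......

Derivation:
Place B at (4,0); scan 8 dirs for brackets.
Dir NW: edge -> no flip
Dir N: first cell '.' (not opp) -> no flip
Dir NE: opp run (3,1) capped by B -> flip
Dir W: edge -> no flip
Dir E: first cell '.' (not opp) -> no flip
Dir SW: edge -> no flip
Dir S: first cell '.' (not opp) -> no flip
Dir SE: first cell '.' (not opp) -> no flip
All flips: (3,1)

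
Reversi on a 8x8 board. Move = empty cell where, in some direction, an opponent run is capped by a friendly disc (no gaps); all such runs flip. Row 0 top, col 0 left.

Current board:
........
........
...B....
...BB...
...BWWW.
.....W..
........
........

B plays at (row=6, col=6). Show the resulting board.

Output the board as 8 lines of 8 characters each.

Place B at (6,6); scan 8 dirs for brackets.
Dir NW: opp run (5,5) (4,4) capped by B -> flip
Dir N: first cell '.' (not opp) -> no flip
Dir NE: first cell '.' (not opp) -> no flip
Dir W: first cell '.' (not opp) -> no flip
Dir E: first cell '.' (not opp) -> no flip
Dir SW: first cell '.' (not opp) -> no flip
Dir S: first cell '.' (not opp) -> no flip
Dir SE: first cell '.' (not opp) -> no flip
All flips: (4,4) (5,5)

Answer: ........
........
...B....
...BB...
...BBWW.
.....B..
......B.
........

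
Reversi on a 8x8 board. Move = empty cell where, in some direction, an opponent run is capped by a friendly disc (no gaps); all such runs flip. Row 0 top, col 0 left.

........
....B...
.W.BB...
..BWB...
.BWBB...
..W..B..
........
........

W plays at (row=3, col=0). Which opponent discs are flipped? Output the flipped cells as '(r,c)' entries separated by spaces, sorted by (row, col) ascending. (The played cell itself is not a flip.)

Answer: (4,1)

Derivation:
Dir NW: edge -> no flip
Dir N: first cell '.' (not opp) -> no flip
Dir NE: first cell 'W' (not opp) -> no flip
Dir W: edge -> no flip
Dir E: first cell '.' (not opp) -> no flip
Dir SW: edge -> no flip
Dir S: first cell '.' (not opp) -> no flip
Dir SE: opp run (4,1) capped by W -> flip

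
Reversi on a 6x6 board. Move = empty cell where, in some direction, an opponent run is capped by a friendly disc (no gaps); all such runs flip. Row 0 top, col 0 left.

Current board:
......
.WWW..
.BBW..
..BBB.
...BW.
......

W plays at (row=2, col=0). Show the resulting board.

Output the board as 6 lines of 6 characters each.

Answer: ......
.WWW..
WWWW..
..BBB.
...BW.
......

Derivation:
Place W at (2,0); scan 8 dirs for brackets.
Dir NW: edge -> no flip
Dir N: first cell '.' (not opp) -> no flip
Dir NE: first cell 'W' (not opp) -> no flip
Dir W: edge -> no flip
Dir E: opp run (2,1) (2,2) capped by W -> flip
Dir SW: edge -> no flip
Dir S: first cell '.' (not opp) -> no flip
Dir SE: first cell '.' (not opp) -> no flip
All flips: (2,1) (2,2)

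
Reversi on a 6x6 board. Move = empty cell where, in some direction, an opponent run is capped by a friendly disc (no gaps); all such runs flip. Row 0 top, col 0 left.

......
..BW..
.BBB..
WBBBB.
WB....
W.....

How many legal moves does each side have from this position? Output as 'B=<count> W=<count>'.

Answer: B=3 W=7

Derivation:
-- B to move --
(0,2): no bracket -> illegal
(0,3): flips 1 -> legal
(0,4): flips 1 -> legal
(1,4): flips 1 -> legal
(2,0): no bracket -> illegal
(2,4): no bracket -> illegal
(5,1): no bracket -> illegal
B mobility = 3
-- W to move --
(0,1): no bracket -> illegal
(0,2): no bracket -> illegal
(0,3): flips 2 -> legal
(1,0): no bracket -> illegal
(1,1): flips 1 -> legal
(1,4): flips 3 -> legal
(2,0): no bracket -> illegal
(2,4): no bracket -> illegal
(2,5): no bracket -> illegal
(3,5): flips 4 -> legal
(4,2): flips 1 -> legal
(4,3): flips 2 -> legal
(4,4): no bracket -> illegal
(4,5): no bracket -> illegal
(5,1): no bracket -> illegal
(5,2): flips 1 -> legal
W mobility = 7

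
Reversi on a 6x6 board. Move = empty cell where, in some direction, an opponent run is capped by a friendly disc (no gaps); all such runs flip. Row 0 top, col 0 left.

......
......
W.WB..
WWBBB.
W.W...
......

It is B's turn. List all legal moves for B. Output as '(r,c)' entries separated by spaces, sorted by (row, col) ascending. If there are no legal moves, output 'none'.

(1,0): no bracket -> illegal
(1,1): flips 1 -> legal
(1,2): flips 1 -> legal
(1,3): no bracket -> illegal
(2,1): flips 1 -> legal
(4,1): no bracket -> illegal
(4,3): no bracket -> illegal
(5,0): no bracket -> illegal
(5,1): flips 1 -> legal
(5,2): flips 1 -> legal
(5,3): no bracket -> illegal

Answer: (1,1) (1,2) (2,1) (5,1) (5,2)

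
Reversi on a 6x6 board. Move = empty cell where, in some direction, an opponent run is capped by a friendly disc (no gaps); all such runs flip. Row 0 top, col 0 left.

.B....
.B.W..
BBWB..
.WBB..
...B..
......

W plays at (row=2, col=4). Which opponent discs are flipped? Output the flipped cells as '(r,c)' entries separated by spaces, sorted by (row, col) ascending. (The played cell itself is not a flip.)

Dir NW: first cell 'W' (not opp) -> no flip
Dir N: first cell '.' (not opp) -> no flip
Dir NE: first cell '.' (not opp) -> no flip
Dir W: opp run (2,3) capped by W -> flip
Dir E: first cell '.' (not opp) -> no flip
Dir SW: opp run (3,3), next='.' -> no flip
Dir S: first cell '.' (not opp) -> no flip
Dir SE: first cell '.' (not opp) -> no flip

Answer: (2,3)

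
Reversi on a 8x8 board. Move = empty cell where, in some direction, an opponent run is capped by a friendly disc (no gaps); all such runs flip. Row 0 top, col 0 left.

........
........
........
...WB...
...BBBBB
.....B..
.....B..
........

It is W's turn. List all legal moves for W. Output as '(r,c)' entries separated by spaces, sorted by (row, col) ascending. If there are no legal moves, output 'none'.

(2,3): no bracket -> illegal
(2,4): no bracket -> illegal
(2,5): no bracket -> illegal
(3,2): no bracket -> illegal
(3,5): flips 1 -> legal
(3,6): no bracket -> illegal
(3,7): no bracket -> illegal
(4,2): no bracket -> illegal
(5,2): no bracket -> illegal
(5,3): flips 1 -> legal
(5,4): no bracket -> illegal
(5,6): no bracket -> illegal
(5,7): no bracket -> illegal
(6,4): no bracket -> illegal
(6,6): flips 2 -> legal
(7,4): no bracket -> illegal
(7,5): no bracket -> illegal
(7,6): no bracket -> illegal

Answer: (3,5) (5,3) (6,6)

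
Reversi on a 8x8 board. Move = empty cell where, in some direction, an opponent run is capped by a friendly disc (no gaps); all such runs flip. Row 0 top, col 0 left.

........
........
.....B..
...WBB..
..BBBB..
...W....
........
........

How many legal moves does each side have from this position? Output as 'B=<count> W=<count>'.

Answer: B=7 W=5

Derivation:
-- B to move --
(2,2): flips 1 -> legal
(2,3): flips 1 -> legal
(2,4): flips 1 -> legal
(3,2): flips 1 -> legal
(5,2): no bracket -> illegal
(5,4): no bracket -> illegal
(6,2): flips 1 -> legal
(6,3): flips 1 -> legal
(6,4): flips 1 -> legal
B mobility = 7
-- W to move --
(1,4): no bracket -> illegal
(1,5): no bracket -> illegal
(1,6): no bracket -> illegal
(2,3): no bracket -> illegal
(2,4): no bracket -> illegal
(2,6): flips 2 -> legal
(3,1): flips 1 -> legal
(3,2): no bracket -> illegal
(3,6): flips 2 -> legal
(4,1): no bracket -> illegal
(4,6): no bracket -> illegal
(5,1): flips 1 -> legal
(5,2): no bracket -> illegal
(5,4): no bracket -> illegal
(5,5): flips 1 -> legal
(5,6): no bracket -> illegal
W mobility = 5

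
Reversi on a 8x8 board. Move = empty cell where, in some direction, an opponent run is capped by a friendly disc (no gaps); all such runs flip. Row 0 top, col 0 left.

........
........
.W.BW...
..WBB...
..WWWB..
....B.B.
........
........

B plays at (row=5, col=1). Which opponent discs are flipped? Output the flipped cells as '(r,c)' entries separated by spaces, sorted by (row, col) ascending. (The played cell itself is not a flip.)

Dir NW: first cell '.' (not opp) -> no flip
Dir N: first cell '.' (not opp) -> no flip
Dir NE: opp run (4,2) capped by B -> flip
Dir W: first cell '.' (not opp) -> no flip
Dir E: first cell '.' (not opp) -> no flip
Dir SW: first cell '.' (not opp) -> no flip
Dir S: first cell '.' (not opp) -> no flip
Dir SE: first cell '.' (not opp) -> no flip

Answer: (4,2)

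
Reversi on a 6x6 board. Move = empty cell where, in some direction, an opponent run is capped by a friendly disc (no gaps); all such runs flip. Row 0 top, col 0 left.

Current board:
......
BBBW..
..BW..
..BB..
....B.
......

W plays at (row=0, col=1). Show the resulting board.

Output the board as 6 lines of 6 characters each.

Answer: .W....
BBWW..
..BW..
..BB..
....B.
......

Derivation:
Place W at (0,1); scan 8 dirs for brackets.
Dir NW: edge -> no flip
Dir N: edge -> no flip
Dir NE: edge -> no flip
Dir W: first cell '.' (not opp) -> no flip
Dir E: first cell '.' (not opp) -> no flip
Dir SW: opp run (1,0), next=edge -> no flip
Dir S: opp run (1,1), next='.' -> no flip
Dir SE: opp run (1,2) capped by W -> flip
All flips: (1,2)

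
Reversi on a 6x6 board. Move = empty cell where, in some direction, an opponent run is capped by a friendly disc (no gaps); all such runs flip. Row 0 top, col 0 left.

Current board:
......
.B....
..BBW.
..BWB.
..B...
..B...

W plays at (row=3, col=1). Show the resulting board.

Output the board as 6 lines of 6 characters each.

Place W at (3,1); scan 8 dirs for brackets.
Dir NW: first cell '.' (not opp) -> no flip
Dir N: first cell '.' (not opp) -> no flip
Dir NE: opp run (2,2), next='.' -> no flip
Dir W: first cell '.' (not opp) -> no flip
Dir E: opp run (3,2) capped by W -> flip
Dir SW: first cell '.' (not opp) -> no flip
Dir S: first cell '.' (not opp) -> no flip
Dir SE: opp run (4,2), next='.' -> no flip
All flips: (3,2)

Answer: ......
.B....
..BBW.
.WWWB.
..B...
..B...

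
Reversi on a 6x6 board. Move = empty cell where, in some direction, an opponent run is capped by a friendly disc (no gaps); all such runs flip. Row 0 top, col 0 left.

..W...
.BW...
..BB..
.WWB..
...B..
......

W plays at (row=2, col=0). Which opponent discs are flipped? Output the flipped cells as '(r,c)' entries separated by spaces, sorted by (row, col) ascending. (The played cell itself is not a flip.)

Dir NW: edge -> no flip
Dir N: first cell '.' (not opp) -> no flip
Dir NE: opp run (1,1) capped by W -> flip
Dir W: edge -> no flip
Dir E: first cell '.' (not opp) -> no flip
Dir SW: edge -> no flip
Dir S: first cell '.' (not opp) -> no flip
Dir SE: first cell 'W' (not opp) -> no flip

Answer: (1,1)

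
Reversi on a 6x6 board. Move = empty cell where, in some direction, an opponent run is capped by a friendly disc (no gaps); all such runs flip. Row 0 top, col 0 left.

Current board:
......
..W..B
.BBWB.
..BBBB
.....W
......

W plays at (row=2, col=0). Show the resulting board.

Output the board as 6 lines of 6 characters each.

Answer: ......
..W..B
WWWWB.
..BBBB
.....W
......

Derivation:
Place W at (2,0); scan 8 dirs for brackets.
Dir NW: edge -> no flip
Dir N: first cell '.' (not opp) -> no flip
Dir NE: first cell '.' (not opp) -> no flip
Dir W: edge -> no flip
Dir E: opp run (2,1) (2,2) capped by W -> flip
Dir SW: edge -> no flip
Dir S: first cell '.' (not opp) -> no flip
Dir SE: first cell '.' (not opp) -> no flip
All flips: (2,1) (2,2)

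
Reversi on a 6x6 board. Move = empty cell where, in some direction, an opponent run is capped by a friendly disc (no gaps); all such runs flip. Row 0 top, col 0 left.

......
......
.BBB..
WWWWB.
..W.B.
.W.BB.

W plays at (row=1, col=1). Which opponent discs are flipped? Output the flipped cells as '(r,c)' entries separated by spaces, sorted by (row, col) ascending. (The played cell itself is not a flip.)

Dir NW: first cell '.' (not opp) -> no flip
Dir N: first cell '.' (not opp) -> no flip
Dir NE: first cell '.' (not opp) -> no flip
Dir W: first cell '.' (not opp) -> no flip
Dir E: first cell '.' (not opp) -> no flip
Dir SW: first cell '.' (not opp) -> no flip
Dir S: opp run (2,1) capped by W -> flip
Dir SE: opp run (2,2) capped by W -> flip

Answer: (2,1) (2,2)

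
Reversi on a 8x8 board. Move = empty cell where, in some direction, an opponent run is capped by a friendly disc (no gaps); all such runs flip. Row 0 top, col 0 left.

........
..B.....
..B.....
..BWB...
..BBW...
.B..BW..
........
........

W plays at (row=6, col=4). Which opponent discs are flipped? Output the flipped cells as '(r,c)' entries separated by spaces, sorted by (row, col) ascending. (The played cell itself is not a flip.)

Dir NW: first cell '.' (not opp) -> no flip
Dir N: opp run (5,4) capped by W -> flip
Dir NE: first cell 'W' (not opp) -> no flip
Dir W: first cell '.' (not opp) -> no flip
Dir E: first cell '.' (not opp) -> no flip
Dir SW: first cell '.' (not opp) -> no flip
Dir S: first cell '.' (not opp) -> no flip
Dir SE: first cell '.' (not opp) -> no flip

Answer: (5,4)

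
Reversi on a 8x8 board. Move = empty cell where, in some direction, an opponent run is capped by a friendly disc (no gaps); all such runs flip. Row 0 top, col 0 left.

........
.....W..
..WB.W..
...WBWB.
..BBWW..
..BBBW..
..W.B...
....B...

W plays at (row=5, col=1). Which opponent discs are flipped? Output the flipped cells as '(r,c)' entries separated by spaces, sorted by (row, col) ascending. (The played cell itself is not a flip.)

Answer: (4,2) (5,2) (5,3) (5,4)

Derivation:
Dir NW: first cell '.' (not opp) -> no flip
Dir N: first cell '.' (not opp) -> no flip
Dir NE: opp run (4,2) capped by W -> flip
Dir W: first cell '.' (not opp) -> no flip
Dir E: opp run (5,2) (5,3) (5,4) capped by W -> flip
Dir SW: first cell '.' (not opp) -> no flip
Dir S: first cell '.' (not opp) -> no flip
Dir SE: first cell 'W' (not opp) -> no flip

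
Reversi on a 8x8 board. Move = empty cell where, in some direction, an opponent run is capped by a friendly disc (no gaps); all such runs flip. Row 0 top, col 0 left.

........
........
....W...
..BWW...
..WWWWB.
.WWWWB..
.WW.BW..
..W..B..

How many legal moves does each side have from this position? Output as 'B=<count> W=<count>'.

Answer: B=8 W=8

Derivation:
-- B to move --
(1,3): no bracket -> illegal
(1,4): flips 4 -> legal
(1,5): no bracket -> illegal
(2,2): flips 2 -> legal
(2,3): no bracket -> illegal
(2,5): no bracket -> illegal
(3,1): flips 2 -> legal
(3,5): flips 3 -> legal
(3,6): no bracket -> illegal
(4,0): no bracket -> illegal
(4,1): flips 4 -> legal
(5,0): flips 4 -> legal
(5,6): no bracket -> illegal
(6,0): no bracket -> illegal
(6,3): no bracket -> illegal
(6,6): flips 1 -> legal
(7,0): no bracket -> illegal
(7,1): no bracket -> illegal
(7,3): no bracket -> illegal
(7,4): no bracket -> illegal
(7,6): flips 3 -> legal
B mobility = 8
-- W to move --
(2,1): flips 1 -> legal
(2,2): flips 1 -> legal
(2,3): no bracket -> illegal
(3,1): flips 1 -> legal
(3,5): no bracket -> illegal
(3,6): no bracket -> illegal
(3,7): no bracket -> illegal
(4,1): no bracket -> illegal
(4,7): flips 1 -> legal
(5,6): flips 1 -> legal
(5,7): no bracket -> illegal
(6,3): flips 1 -> legal
(6,6): flips 1 -> legal
(7,3): no bracket -> illegal
(7,4): flips 1 -> legal
(7,6): no bracket -> illegal
W mobility = 8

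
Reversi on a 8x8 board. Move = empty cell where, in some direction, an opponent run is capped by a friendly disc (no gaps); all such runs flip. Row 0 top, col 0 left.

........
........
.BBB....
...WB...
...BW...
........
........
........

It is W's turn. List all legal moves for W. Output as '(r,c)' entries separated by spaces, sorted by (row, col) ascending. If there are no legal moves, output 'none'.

(1,0): no bracket -> illegal
(1,1): flips 1 -> legal
(1,2): no bracket -> illegal
(1,3): flips 1 -> legal
(1,4): no bracket -> illegal
(2,0): no bracket -> illegal
(2,4): flips 1 -> legal
(2,5): no bracket -> illegal
(3,0): no bracket -> illegal
(3,1): no bracket -> illegal
(3,2): no bracket -> illegal
(3,5): flips 1 -> legal
(4,2): flips 1 -> legal
(4,5): no bracket -> illegal
(5,2): no bracket -> illegal
(5,3): flips 1 -> legal
(5,4): no bracket -> illegal

Answer: (1,1) (1,3) (2,4) (3,5) (4,2) (5,3)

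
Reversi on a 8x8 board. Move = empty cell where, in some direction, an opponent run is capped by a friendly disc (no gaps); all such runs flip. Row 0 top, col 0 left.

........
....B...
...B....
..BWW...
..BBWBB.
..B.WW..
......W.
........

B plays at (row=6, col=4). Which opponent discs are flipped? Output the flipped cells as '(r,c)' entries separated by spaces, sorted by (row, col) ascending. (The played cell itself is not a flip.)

Dir NW: first cell '.' (not opp) -> no flip
Dir N: opp run (5,4) (4,4) (3,4), next='.' -> no flip
Dir NE: opp run (5,5) capped by B -> flip
Dir W: first cell '.' (not opp) -> no flip
Dir E: first cell '.' (not opp) -> no flip
Dir SW: first cell '.' (not opp) -> no flip
Dir S: first cell '.' (not opp) -> no flip
Dir SE: first cell '.' (not opp) -> no flip

Answer: (5,5)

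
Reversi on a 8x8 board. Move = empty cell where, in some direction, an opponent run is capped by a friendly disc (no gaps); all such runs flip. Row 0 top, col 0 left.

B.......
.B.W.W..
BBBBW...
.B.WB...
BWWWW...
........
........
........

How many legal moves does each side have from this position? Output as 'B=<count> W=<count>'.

Answer: B=11 W=3

Derivation:
-- B to move --
(0,2): no bracket -> illegal
(0,3): flips 1 -> legal
(0,4): flips 1 -> legal
(0,5): no bracket -> illegal
(0,6): no bracket -> illegal
(1,2): no bracket -> illegal
(1,4): flips 1 -> legal
(1,6): no bracket -> illegal
(2,5): flips 1 -> legal
(2,6): no bracket -> illegal
(3,0): no bracket -> illegal
(3,2): flips 1 -> legal
(3,5): no bracket -> illegal
(4,5): flips 4 -> legal
(5,0): no bracket -> illegal
(5,1): flips 1 -> legal
(5,2): flips 1 -> legal
(5,3): flips 3 -> legal
(5,4): flips 1 -> legal
(5,5): flips 2 -> legal
B mobility = 11
-- W to move --
(0,1): flips 3 -> legal
(0,2): no bracket -> illegal
(1,0): no bracket -> illegal
(1,2): no bracket -> illegal
(1,4): no bracket -> illegal
(2,5): flips 1 -> legal
(3,0): no bracket -> illegal
(3,2): no bracket -> illegal
(3,5): flips 1 -> legal
(4,5): no bracket -> illegal
(5,0): no bracket -> illegal
(5,1): no bracket -> illegal
W mobility = 3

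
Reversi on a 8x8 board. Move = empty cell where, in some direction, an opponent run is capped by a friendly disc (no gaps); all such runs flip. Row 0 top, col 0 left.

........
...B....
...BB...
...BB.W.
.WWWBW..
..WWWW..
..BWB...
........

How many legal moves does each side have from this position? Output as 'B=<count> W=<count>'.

Answer: B=9 W=14

Derivation:
-- B to move --
(2,5): no bracket -> illegal
(2,6): no bracket -> illegal
(2,7): no bracket -> illegal
(3,0): no bracket -> illegal
(3,1): flips 2 -> legal
(3,2): flips 2 -> legal
(3,5): no bracket -> illegal
(3,7): no bracket -> illegal
(4,0): flips 3 -> legal
(4,6): flips 2 -> legal
(4,7): no bracket -> illegal
(5,0): no bracket -> illegal
(5,1): flips 1 -> legal
(5,6): flips 1 -> legal
(6,1): flips 2 -> legal
(6,5): no bracket -> illegal
(6,6): flips 1 -> legal
(7,2): no bracket -> illegal
(7,3): flips 3 -> legal
(7,4): no bracket -> illegal
B mobility = 9
-- W to move --
(0,2): no bracket -> illegal
(0,3): flips 3 -> legal
(0,4): no bracket -> illegal
(1,2): flips 2 -> legal
(1,4): flips 3 -> legal
(1,5): flips 2 -> legal
(2,2): flips 2 -> legal
(2,5): flips 1 -> legal
(3,2): no bracket -> illegal
(3,5): flips 1 -> legal
(5,1): no bracket -> illegal
(6,1): flips 1 -> legal
(6,5): flips 1 -> legal
(7,1): flips 1 -> legal
(7,2): flips 1 -> legal
(7,3): flips 1 -> legal
(7,4): flips 1 -> legal
(7,5): flips 1 -> legal
W mobility = 14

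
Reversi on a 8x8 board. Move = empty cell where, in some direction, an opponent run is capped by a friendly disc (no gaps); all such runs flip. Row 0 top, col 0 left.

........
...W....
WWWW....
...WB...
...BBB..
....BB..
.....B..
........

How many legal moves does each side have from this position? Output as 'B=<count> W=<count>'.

-- B to move --
(0,2): no bracket -> illegal
(0,3): flips 3 -> legal
(0,4): no bracket -> illegal
(1,0): no bracket -> illegal
(1,1): flips 2 -> legal
(1,2): flips 1 -> legal
(1,4): no bracket -> illegal
(2,4): no bracket -> illegal
(3,0): no bracket -> illegal
(3,1): no bracket -> illegal
(3,2): flips 1 -> legal
(4,2): no bracket -> illegal
B mobility = 4
-- W to move --
(2,4): no bracket -> illegal
(2,5): no bracket -> illegal
(3,2): no bracket -> illegal
(3,5): flips 1 -> legal
(3,6): no bracket -> illegal
(4,2): no bracket -> illegal
(4,6): no bracket -> illegal
(5,2): no bracket -> illegal
(5,3): flips 1 -> legal
(5,6): flips 2 -> legal
(6,3): no bracket -> illegal
(6,4): no bracket -> illegal
(6,6): flips 2 -> legal
(7,4): no bracket -> illegal
(7,5): no bracket -> illegal
(7,6): no bracket -> illegal
W mobility = 4

Answer: B=4 W=4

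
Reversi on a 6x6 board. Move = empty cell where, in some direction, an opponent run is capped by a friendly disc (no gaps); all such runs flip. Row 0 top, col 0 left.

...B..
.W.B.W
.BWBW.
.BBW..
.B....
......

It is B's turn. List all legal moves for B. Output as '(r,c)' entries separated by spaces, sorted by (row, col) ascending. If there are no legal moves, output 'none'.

Answer: (0,1) (1,2) (2,5) (3,4) (3,5) (4,3)

Derivation:
(0,0): no bracket -> illegal
(0,1): flips 1 -> legal
(0,2): no bracket -> illegal
(0,4): no bracket -> illegal
(0,5): no bracket -> illegal
(1,0): no bracket -> illegal
(1,2): flips 1 -> legal
(1,4): no bracket -> illegal
(2,0): no bracket -> illegal
(2,5): flips 1 -> legal
(3,4): flips 1 -> legal
(3,5): flips 1 -> legal
(4,2): no bracket -> illegal
(4,3): flips 1 -> legal
(4,4): no bracket -> illegal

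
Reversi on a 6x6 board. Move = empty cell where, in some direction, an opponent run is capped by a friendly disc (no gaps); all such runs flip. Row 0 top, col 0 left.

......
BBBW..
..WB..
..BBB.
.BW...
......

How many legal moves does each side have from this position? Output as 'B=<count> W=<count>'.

-- B to move --
(0,2): no bracket -> illegal
(0,3): flips 1 -> legal
(0,4): no bracket -> illegal
(1,4): flips 1 -> legal
(2,1): flips 1 -> legal
(2,4): no bracket -> illegal
(3,1): no bracket -> illegal
(4,3): flips 1 -> legal
(5,1): flips 1 -> legal
(5,2): flips 1 -> legal
(5,3): no bracket -> illegal
B mobility = 6
-- W to move --
(0,0): flips 1 -> legal
(0,1): no bracket -> illegal
(0,2): flips 1 -> legal
(0,3): no bracket -> illegal
(1,4): no bracket -> illegal
(2,0): no bracket -> illegal
(2,1): no bracket -> illegal
(2,4): flips 2 -> legal
(2,5): no bracket -> illegal
(3,0): no bracket -> illegal
(3,1): no bracket -> illegal
(3,5): no bracket -> illegal
(4,0): flips 1 -> legal
(4,3): flips 2 -> legal
(4,4): flips 1 -> legal
(4,5): no bracket -> illegal
(5,0): no bracket -> illegal
(5,1): no bracket -> illegal
(5,2): no bracket -> illegal
W mobility = 6

Answer: B=6 W=6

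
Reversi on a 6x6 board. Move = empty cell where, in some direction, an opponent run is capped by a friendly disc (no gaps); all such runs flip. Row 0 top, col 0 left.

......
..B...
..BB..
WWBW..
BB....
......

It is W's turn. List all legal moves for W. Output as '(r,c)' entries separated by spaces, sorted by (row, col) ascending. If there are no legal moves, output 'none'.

Answer: (1,1) (1,3) (5,0) (5,1) (5,2)

Derivation:
(0,1): no bracket -> illegal
(0,2): no bracket -> illegal
(0,3): no bracket -> illegal
(1,1): flips 1 -> legal
(1,3): flips 2 -> legal
(1,4): no bracket -> illegal
(2,1): no bracket -> illegal
(2,4): no bracket -> illegal
(3,4): no bracket -> illegal
(4,2): no bracket -> illegal
(4,3): no bracket -> illegal
(5,0): flips 1 -> legal
(5,1): flips 1 -> legal
(5,2): flips 1 -> legal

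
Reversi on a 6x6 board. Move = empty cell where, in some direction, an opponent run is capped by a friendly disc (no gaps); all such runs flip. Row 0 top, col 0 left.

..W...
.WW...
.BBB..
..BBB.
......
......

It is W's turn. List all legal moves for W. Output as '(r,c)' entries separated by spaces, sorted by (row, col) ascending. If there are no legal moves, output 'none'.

Answer: (3,0) (3,1) (4,2) (4,4) (4,5)

Derivation:
(1,0): no bracket -> illegal
(1,3): no bracket -> illegal
(1,4): no bracket -> illegal
(2,0): no bracket -> illegal
(2,4): no bracket -> illegal
(2,5): no bracket -> illegal
(3,0): flips 1 -> legal
(3,1): flips 1 -> legal
(3,5): no bracket -> illegal
(4,1): no bracket -> illegal
(4,2): flips 2 -> legal
(4,3): no bracket -> illegal
(4,4): flips 2 -> legal
(4,5): flips 2 -> legal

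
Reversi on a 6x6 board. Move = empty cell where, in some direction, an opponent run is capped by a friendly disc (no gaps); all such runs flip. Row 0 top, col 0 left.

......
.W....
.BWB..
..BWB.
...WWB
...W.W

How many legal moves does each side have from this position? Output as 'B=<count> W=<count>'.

-- B to move --
(0,0): no bracket -> illegal
(0,1): flips 1 -> legal
(0,2): no bracket -> illegal
(1,0): no bracket -> illegal
(1,2): flips 1 -> legal
(1,3): no bracket -> illegal
(2,0): no bracket -> illegal
(2,4): no bracket -> illegal
(3,1): no bracket -> illegal
(3,5): no bracket -> illegal
(4,2): flips 2 -> legal
(5,2): flips 1 -> legal
(5,4): flips 2 -> legal
B mobility = 5
-- W to move --
(1,0): flips 2 -> legal
(1,2): no bracket -> illegal
(1,3): flips 1 -> legal
(1,4): no bracket -> illegal
(2,0): flips 1 -> legal
(2,4): flips 2 -> legal
(2,5): flips 1 -> legal
(3,0): no bracket -> illegal
(3,1): flips 2 -> legal
(3,5): flips 2 -> legal
(4,1): no bracket -> illegal
(4,2): flips 1 -> legal
(5,4): no bracket -> illegal
W mobility = 8

Answer: B=5 W=8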